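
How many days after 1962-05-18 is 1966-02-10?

May 18, 1962 → May 18, 1963: 365 days.
May 18, 1963 → May 18, 1964: 366 days (Feb 29, 1964 is in that span).
May 18, 1964 → May 18, 1965: 365 days.
May 18, 1965 → Jun 18, 1965: 31 days (May has 31).
Jun 18, 1965 → Jul 18, 1965: 30 days (June has 30).
Jul 18, 1965 → Aug 18, 1965: 31 days (July has 31).
Aug 18, 1965 → Sep 18, 1965: 31 days (August has 31).
Sep 18, 1965 → Oct 18, 1965: 30 days (September has 30).
Oct 18, 1965 → Nov 18, 1965: 31 days (October has 31).
Nov 18, 1965 → Dec 18, 1965: 30 days (November has 30).
Dec 18, 1965 → Jan 18, 1966: 31 days (December has 31).
Jan 18, 1966 → Feb 10, 1966: 23 days.
Total: 1364 days.

1364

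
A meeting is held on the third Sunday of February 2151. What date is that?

February 1, 2151 is a Monday.
The first Sunday is therefore February 7 (6 days later).
The third Sunday is 7 + 2×7 = February 21.

February 21, 2151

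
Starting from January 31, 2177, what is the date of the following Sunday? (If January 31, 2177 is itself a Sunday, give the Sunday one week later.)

February 2, 2177

Jan 31, 2177 is a Friday.
From Friday to the next Sunday is 2 days.
Jan 31, 2177 + 2 = Feb 2, 2177.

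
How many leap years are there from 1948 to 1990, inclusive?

Multiples of 4 in [1948,1990]: 11.
Of those, multiples of 100: 0 (not leap unless ÷400).
Multiples of 400: 0.
Leap years = 11 − 0 + 0 = 11.

11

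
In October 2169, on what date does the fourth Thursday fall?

October 1, 2169 is a Sunday.
The first Thursday is therefore October 5 (4 days later).
The fourth Thursday is 5 + 3×7 = October 26.

October 26, 2169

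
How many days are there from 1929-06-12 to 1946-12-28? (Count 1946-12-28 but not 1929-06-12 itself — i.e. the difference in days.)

Jun 12, 1929 → Jun 12, 1930: 365 days.
Jun 12, 1930 → Jun 12, 1931: 365 days.
Jun 12, 1931 → Jun 12, 1932: 366 days (Feb 29, 1932 is in that span).
Jun 12, 1932 → Jun 12, 1933: 365 days.
Jun 12, 1933 → Jun 12, 1934: 365 days.
Jun 12, 1934 → Jun 12, 1935: 365 days.
Jun 12, 1935 → Jun 12, 1936: 366 days (Feb 29, 1936 is in that span).
Jun 12, 1936 → Jun 12, 1937: 365 days.
Jun 12, 1937 → Jun 12, 1938: 365 days.
Jun 12, 1938 → Jun 12, 1939: 365 days.
Jun 12, 1939 → Jun 12, 1940: 366 days (Feb 29, 1940 is in that span).
Jun 12, 1940 → Jun 12, 1941: 365 days.
Jun 12, 1941 → Jun 12, 1942: 365 days.
Jun 12, 1942 → Jun 12, 1943: 365 days.
Jun 12, 1943 → Jun 12, 1944: 366 days (Feb 29, 1944 is in that span).
Jun 12, 1944 → Jun 12, 1945: 365 days.
Jun 12, 1945 → Jun 12, 1946: 365 days.
Jun 12, 1946 → Jul 12, 1946: 30 days (June has 30).
Jul 12, 1946 → Aug 12, 1946: 31 days (July has 31).
Aug 12, 1946 → Sep 12, 1946: 31 days (August has 31).
Sep 12, 1946 → Oct 12, 1946: 30 days (September has 30).
Oct 12, 1946 → Nov 12, 1946: 31 days (October has 31).
Nov 12, 1946 → Dec 12, 1946: 30 days (November has 30).
Dec 12, 1946 → Dec 28, 1946: 16 days.
Total: 6408 days.

6408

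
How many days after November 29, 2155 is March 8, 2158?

Nov 29, 2155 → Nov 29, 2156: 366 days (Feb 29, 2156 is in that span).
Nov 29, 2156 → Nov 29, 2157: 365 days.
Nov 29, 2157 → Dec 29, 2157: 30 days (November has 30).
Dec 29, 2157 → Jan 29, 2158: 31 days (December has 31).
Jan 29, 2158 → Feb 28, 2158: 30 days (January has 31).
Feb 28, 2158 → Mar 8, 2158: 8 days.
Total: 830 days.

830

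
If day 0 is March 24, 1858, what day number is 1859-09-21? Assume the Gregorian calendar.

Mar 24, 1858 → Mar 24, 1859: 365 days.
Mar 24, 1859 → Apr 24, 1859: 31 days (March has 31).
Apr 24, 1859 → May 24, 1859: 30 days (April has 30).
May 24, 1859 → Jun 24, 1859: 31 days (May has 31).
Jun 24, 1859 → Jul 24, 1859: 30 days (June has 30).
Jul 24, 1859 → Aug 24, 1859: 31 days (July has 31).
Aug 24, 1859 → Sep 21, 1859: 28 days.
Total: 546 days.

546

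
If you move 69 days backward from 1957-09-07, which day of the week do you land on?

First find the weekday of Sep 7, 1957. Doomsday rule: the anchor day for the 1900s is Wednesday. For year 57: 57÷12 = 4 r 9, and 9÷4 = 2, so 4+9+2 = 15.
Wednesday + 15 ≡ Thursday — that's 1957's doomsday.
In September the doomsday date is Sep 5.
Sep 7 is 2 days after Sep 5; 2 mod 7 = 2, so Thursday + 2 = Saturday.
69 mod 7 = 6, so 69 days before a Saturday is Saturday − 6 = Sunday.

Sunday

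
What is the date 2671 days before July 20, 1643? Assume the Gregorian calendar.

−365 (one year) → Jul 20, 1642 (2306 left).
−365 (one year) → Jul 20, 1641 (1941 left).
−365 (one year) → Jul 20, 1640 (1576 left).
−366 (one year; includes Feb 29, 1640) → Jul 20, 1639 (1210 left).
−365 (one year) → Jul 20, 1638 (845 left).
−365 (one year) → Jul 20, 1637 (480 left).
−365 (one year) → Jul 20, 1636 (115 left).
−20 → Jun 30, 1636 (end of Jun, 30 days; 95 left).
−30 → May 31, 1636 (end of May, 31 days; 65 left).
−31 → Apr 30, 1636 (end of Apr, 30 days; 34 left).
−30 → Mar 31, 1636 (end of Mar, 31 days; 4 left).
−4 → Mar 27, 1636.

March 27, 1636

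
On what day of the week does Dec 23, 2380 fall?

Tuesday

Doomsday rule: the anchor day for the 2300s is Wednesday. For year 80: 80÷12 = 6 r 8, and 8÷4 = 2, so 6+8+2 = 16.
Wednesday + 16 ≡ Friday — that's 2380's doomsday.
In December the doomsday date is Dec 12.
Dec 23 is 11 days after Dec 12; 11 mod 7 = 4, so Friday + 4 = Tuesday.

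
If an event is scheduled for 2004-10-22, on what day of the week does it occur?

Friday

Doomsday rule: the anchor day for the 2000s is Tuesday. For year 04: 4÷12 = 0 r 4, and 4÷4 = 1, so 0+4+1 = 5.
Tuesday + 5 ≡ Sunday — that's 2004's doomsday.
In October the doomsday date is Oct 10.
Oct 22 is 12 days after Oct 10; 12 mod 7 = 5, so Sunday + 5 = Friday.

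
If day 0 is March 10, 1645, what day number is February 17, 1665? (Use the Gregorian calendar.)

7284

Mar 10, 1645 → Mar 10, 1646: 365 days.
Mar 10, 1646 → Mar 10, 1647: 365 days.
Mar 10, 1647 → Mar 10, 1648: 366 days (Feb 29, 1648 is in that span).
Mar 10, 1648 → Mar 10, 1649: 365 days.
Mar 10, 1649 → Mar 10, 1650: 365 days.
Mar 10, 1650 → Mar 10, 1651: 365 days.
Mar 10, 1651 → Mar 10, 1652: 366 days (Feb 29, 1652 is in that span).
Mar 10, 1652 → Mar 10, 1653: 365 days.
Mar 10, 1653 → Mar 10, 1654: 365 days.
Mar 10, 1654 → Mar 10, 1655: 365 days.
Mar 10, 1655 → Mar 10, 1656: 366 days (Feb 29, 1656 is in that span).
Mar 10, 1656 → Mar 10, 1657: 365 days.
Mar 10, 1657 → Mar 10, 1658: 365 days.
Mar 10, 1658 → Mar 10, 1659: 365 days.
Mar 10, 1659 → Mar 10, 1660: 366 days (Feb 29, 1660 is in that span).
Mar 10, 1660 → Mar 10, 1661: 365 days.
Mar 10, 1661 → Mar 10, 1662: 365 days.
Mar 10, 1662 → Mar 10, 1663: 365 days.
Mar 10, 1663 → Mar 10, 1664: 366 days (Feb 29, 1664 is in that span).
Mar 10, 1664 → Apr 10, 1664: 31 days (March has 31).
Apr 10, 1664 → May 10, 1664: 30 days (April has 30).
May 10, 1664 → Jun 10, 1664: 31 days (May has 31).
Jun 10, 1664 → Jul 10, 1664: 30 days (June has 30).
Jul 10, 1664 → Aug 10, 1664: 31 days (July has 31).
Aug 10, 1664 → Sep 10, 1664: 31 days (August has 31).
Sep 10, 1664 → Oct 10, 1664: 30 days (September has 30).
Oct 10, 1664 → Nov 10, 1664: 31 days (October has 31).
Nov 10, 1664 → Dec 10, 1664: 30 days (November has 30).
Dec 10, 1664 → Jan 10, 1665: 31 days (December has 31).
Jan 10, 1665 → Feb 10, 1665: 31 days (January has 31).
Feb 10, 1665 → Feb 17, 1665: 7 days.
Total: 7284 days.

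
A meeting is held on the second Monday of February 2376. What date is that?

February 1, 2376 is a Sunday.
The first Monday is therefore February 2 (1 days later).
The second Monday is 2 + 1×7 = February 9.

February 9, 2376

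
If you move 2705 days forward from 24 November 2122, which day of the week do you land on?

Nov 24, 2122 is a Tuesday.
2705 mod 7 = 3, so 2705 days after a Tuesday is Tuesday + 3 = Friday.

Friday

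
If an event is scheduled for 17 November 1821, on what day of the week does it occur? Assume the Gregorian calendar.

Doomsday rule: the anchor day for the 1800s is Friday. For year 21: 21÷12 = 1 r 9, and 9÷4 = 2, so 1+9+2 = 12.
Friday + 12 ≡ Wednesday — that's 1821's doomsday.
In November the doomsday date is Nov 7.
Nov 17 is 10 days after Nov 7; 10 mod 7 = 3, so Wednesday + 3 = Saturday.

Saturday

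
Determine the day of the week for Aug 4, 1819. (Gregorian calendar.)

Wednesday

Doomsday rule: the anchor day for the 1800s is Friday. For year 19: 19÷12 = 1 r 7, and 7÷4 = 1, so 1+7+1 = 9.
Friday + 9 ≡ Sunday — that's 1819's doomsday.
In August the doomsday date is Aug 8.
Aug 4 is 4 days before Aug 8; 4 mod 7 = 4, so Sunday − 4 = Wednesday.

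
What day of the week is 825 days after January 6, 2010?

Tuesday

First find the weekday of Jan 6, 2010. Doomsday rule: the anchor day for the 2000s is Tuesday. For year 10: 10÷12 = 0 r 10, and 10÷4 = 2, so 0+10+2 = 12.
Tuesday + 12 ≡ Sunday — that's 2010's doomsday.
In January the doomsday date is Jan 3 (2010 is not a leap year).
Jan 6 is 3 days after Jan 3; 3 mod 7 = 3, so Sunday + 3 = Wednesday.
825 mod 7 = 6, so 825 days after a Wednesday is Wednesday + 6 = Tuesday.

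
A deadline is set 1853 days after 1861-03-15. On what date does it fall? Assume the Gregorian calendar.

April 11, 1866

+365 (one year) → Mar 15, 1862 (1488 left).
+365 (one year) → Mar 15, 1863 (1123 left).
+366 (one year; includes Feb 29, 1864) → Mar 15, 1864 (757 left).
+365 (one year) → Mar 15, 1865 (392 left).
Mar has 31 days: +17 → Apr 1, 1865 (375 left).
Apr has 30 days: +30 → May 1, 1865 (345 left).
May has 31 days: +31 → Jun 1, 1865 (314 left).
Jun has 30 days: +30 → Jul 1, 1865 (284 left).
Jul has 31 days: +31 → Aug 1, 1865 (253 left).
Aug has 31 days: +31 → Sep 1, 1865 (222 left).
Sep has 30 days: +30 → Oct 1, 1865 (192 left).
Oct has 31 days: +31 → Nov 1, 1865 (161 left).
Nov has 30 days: +30 → Dec 1, 1865 (131 left).
Dec has 31 days: +31 → Jan 1, 1866 (100 left).
Jan has 31 days: +31 → Feb 1, 1866 (69 left).
Feb has 28 days: +28 → Mar 1, 1866 (41 left).
Mar has 31 days: +31 → Apr 1, 1866 (10 left).
+10 → Apr 11, 1866.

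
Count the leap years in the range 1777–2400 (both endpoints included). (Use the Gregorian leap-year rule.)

151

Multiples of 4 in [1777,2400]: 156.
Of those, multiples of 100: 7 (not leap unless ÷400).
Multiples of 400: 2.
Leap years = 156 − 7 + 2 = 151.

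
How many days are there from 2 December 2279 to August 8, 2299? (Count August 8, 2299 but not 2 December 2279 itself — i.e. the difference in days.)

Dec 2, 2279 → Dec 2, 2280: 366 days (Feb 29, 2280 is in that span).
Dec 2, 2280 → Dec 2, 2281: 365 days.
Dec 2, 2281 → Dec 2, 2282: 365 days.
Dec 2, 2282 → Dec 2, 2283: 365 days.
Dec 2, 2283 → Dec 2, 2284: 366 days (Feb 29, 2284 is in that span).
Dec 2, 2284 → Dec 2, 2285: 365 days.
Dec 2, 2285 → Dec 2, 2286: 365 days.
Dec 2, 2286 → Dec 2, 2287: 365 days.
Dec 2, 2287 → Dec 2, 2288: 366 days (Feb 29, 2288 is in that span).
Dec 2, 2288 → Dec 2, 2289: 365 days.
Dec 2, 2289 → Dec 2, 2290: 365 days.
Dec 2, 2290 → Dec 2, 2291: 365 days.
Dec 2, 2291 → Dec 2, 2292: 366 days (Feb 29, 2292 is in that span).
Dec 2, 2292 → Dec 2, 2293: 365 days.
Dec 2, 2293 → Dec 2, 2294: 365 days.
Dec 2, 2294 → Dec 2, 2295: 365 days.
Dec 2, 2295 → Dec 2, 2296: 366 days (Feb 29, 2296 is in that span).
Dec 2, 2296 → Dec 2, 2297: 365 days.
Dec 2, 2297 → Dec 2, 2298: 365 days.
Dec 2, 2298 → Jan 2, 2299: 31 days (December has 31).
Jan 2, 2299 → Feb 2, 2299: 31 days (January has 31).
Feb 2, 2299 → Mar 2, 2299: 28 days (February has 28).
Mar 2, 2299 → Apr 2, 2299: 31 days (March has 31).
Apr 2, 2299 → May 2, 2299: 30 days (April has 30).
May 2, 2299 → Jun 2, 2299: 31 days (May has 31).
Jun 2, 2299 → Jul 2, 2299: 30 days (June has 30).
Jul 2, 2299 → Aug 2, 2299: 31 days (July has 31).
Aug 2, 2299 → Aug 8, 2299: 6 days.
Total: 7189 days.

7189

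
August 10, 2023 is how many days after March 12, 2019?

1612

Mar 12, 2019 → Mar 12, 2020: 366 days (Feb 29, 2020 is in that span).
Mar 12, 2020 → Mar 12, 2021: 365 days.
Mar 12, 2021 → Mar 12, 2022: 365 days.
Mar 12, 2022 → Mar 12, 2023: 365 days.
Mar 12, 2023 → Apr 12, 2023: 31 days (March has 31).
Apr 12, 2023 → May 12, 2023: 30 days (April has 30).
May 12, 2023 → Jun 12, 2023: 31 days (May has 31).
Jun 12, 2023 → Jul 12, 2023: 30 days (June has 30).
Jul 12, 2023 → Aug 10, 2023: 29 days.
Total: 1612 days.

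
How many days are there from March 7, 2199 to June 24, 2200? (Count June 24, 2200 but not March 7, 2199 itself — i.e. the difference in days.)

474

Mar 7, 2199 → Mar 7, 2200: 365 days.
Mar 7, 2200 → Apr 7, 2200: 31 days (March has 31).
Apr 7, 2200 → May 7, 2200: 30 days (April has 30).
May 7, 2200 → Jun 7, 2200: 31 days (May has 31).
Jun 7, 2200 → Jun 24, 2200: 17 days.
Total: 474 days.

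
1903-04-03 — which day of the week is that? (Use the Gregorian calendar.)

January 1, 1903 is a Thursday.
Jan 1, 1903 → Feb 1, 1903: 31 days (January has 31).
Feb 1, 1903 → Mar 1, 1903: 28 days (February has 28).
Mar 1, 1903 → Apr 1, 1903: 31 days (March has 31).
Apr 1, 1903 → Apr 3, 1903: 2 days.
Total: 92 days.
92 mod 7 = 1, so Thursday + 1 = Friday.

Friday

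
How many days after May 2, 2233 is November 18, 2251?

6774

May 2, 2233 → May 2, 2234: 365 days.
May 2, 2234 → May 2, 2235: 365 days.
May 2, 2235 → May 2, 2236: 366 days (Feb 29, 2236 is in that span).
May 2, 2236 → May 2, 2237: 365 days.
May 2, 2237 → May 2, 2238: 365 days.
May 2, 2238 → May 2, 2239: 365 days.
May 2, 2239 → May 2, 2240: 366 days (Feb 29, 2240 is in that span).
May 2, 2240 → May 2, 2241: 365 days.
May 2, 2241 → May 2, 2242: 365 days.
May 2, 2242 → May 2, 2243: 365 days.
May 2, 2243 → May 2, 2244: 366 days (Feb 29, 2244 is in that span).
May 2, 2244 → May 2, 2245: 365 days.
May 2, 2245 → May 2, 2246: 365 days.
May 2, 2246 → May 2, 2247: 365 days.
May 2, 2247 → May 2, 2248: 366 days (Feb 29, 2248 is in that span).
May 2, 2248 → May 2, 2249: 365 days.
May 2, 2249 → May 2, 2250: 365 days.
May 2, 2250 → May 2, 2251: 365 days.
May 2, 2251 → Jun 2, 2251: 31 days (May has 31).
Jun 2, 2251 → Jul 2, 2251: 30 days (June has 30).
Jul 2, 2251 → Aug 2, 2251: 31 days (July has 31).
Aug 2, 2251 → Sep 2, 2251: 31 days (August has 31).
Sep 2, 2251 → Oct 2, 2251: 30 days (September has 30).
Oct 2, 2251 → Nov 2, 2251: 31 days (October has 31).
Nov 2, 2251 → Nov 18, 2251: 16 days.
Total: 6774 days.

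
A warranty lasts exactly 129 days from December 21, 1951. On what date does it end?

April 28, 1952

Dec has 31 days: +11 → Jan 1, 1952 (118 left).
Jan has 31 days: +31 → Feb 1, 1952 (87 left).
Feb has 29 days: +29 → Mar 1, 1952 (58 left).
Mar has 31 days: +31 → Apr 1, 1952 (27 left).
+27 → Apr 28, 1952.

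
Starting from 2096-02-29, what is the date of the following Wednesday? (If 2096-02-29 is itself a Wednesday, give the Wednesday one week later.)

Feb 29, 2096 is a Wednesday.
From Wednesday to the next Wednesday is 7 days.
Feb 29, 2096 + 7 = Mar 7, 2096.

March 7, 2096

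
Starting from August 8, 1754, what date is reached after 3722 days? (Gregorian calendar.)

October 16, 1764

+365 (one year) → Aug 8, 1755 (3357 left).
+366 (one year; includes Feb 29, 1756) → Aug 8, 1756 (2991 left).
+365 (one year) → Aug 8, 1757 (2626 left).
+365 (one year) → Aug 8, 1758 (2261 left).
+365 (one year) → Aug 8, 1759 (1896 left).
+366 (one year; includes Feb 29, 1760) → Aug 8, 1760 (1530 left).
+365 (one year) → Aug 8, 1761 (1165 left).
+365 (one year) → Aug 8, 1762 (800 left).
+365 (one year) → Aug 8, 1763 (435 left).
+366 (one year; includes Feb 29, 1764) → Aug 8, 1764 (69 left).
Aug has 31 days: +24 → Sep 1, 1764 (45 left).
Sep has 30 days: +30 → Oct 1, 1764 (15 left).
+15 → Oct 16, 1764.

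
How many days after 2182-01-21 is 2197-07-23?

5662

Jan 21, 2182 → Jan 21, 2183: 365 days.
Jan 21, 2183 → Jan 21, 2184: 365 days.
Jan 21, 2184 → Jan 21, 2185: 366 days (Feb 29, 2184 is in that span).
Jan 21, 2185 → Jan 21, 2186: 365 days.
Jan 21, 2186 → Jan 21, 2187: 365 days.
Jan 21, 2187 → Jan 21, 2188: 365 days.
Jan 21, 2188 → Jan 21, 2189: 366 days (Feb 29, 2188 is in that span).
Jan 21, 2189 → Jan 21, 2190: 365 days.
Jan 21, 2190 → Jan 21, 2191: 365 days.
Jan 21, 2191 → Jan 21, 2192: 365 days.
Jan 21, 2192 → Jan 21, 2193: 366 days (Feb 29, 2192 is in that span).
Jan 21, 2193 → Jan 21, 2194: 365 days.
Jan 21, 2194 → Jan 21, 2195: 365 days.
Jan 21, 2195 → Jan 21, 2196: 365 days.
Jan 21, 2196 → Jan 21, 2197: 366 days (Feb 29, 2196 is in that span).
Jan 21, 2197 → Feb 21, 2197: 31 days (January has 31).
Feb 21, 2197 → Mar 21, 2197: 28 days (February has 28).
Mar 21, 2197 → Apr 21, 2197: 31 days (March has 31).
Apr 21, 2197 → May 21, 2197: 30 days (April has 30).
May 21, 2197 → Jun 21, 2197: 31 days (May has 31).
Jun 21, 2197 → Jul 21, 2197: 30 days (June has 30).
Jul 21, 2197 → Jul 23, 2197: 2 days.
Total: 5662 days.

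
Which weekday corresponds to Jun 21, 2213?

Monday

Doomsday rule: the anchor day for the 2200s is Friday. For year 13: 13÷12 = 1 r 1, and 1÷4 = 0, so 1+1+0 = 2.
Friday + 2 ≡ Sunday — that's 2213's doomsday.
In June the doomsday date is Jun 6.
Jun 21 is 15 days after Jun 6; 15 mod 7 = 1, so Sunday + 1 = Monday.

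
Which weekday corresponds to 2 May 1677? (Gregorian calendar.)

Sunday

Doomsday rule: the anchor day for the 1600s is Tuesday. For year 77: 77÷12 = 6 r 5, and 5÷4 = 1, so 6+5+1 = 12.
Tuesday + 12 ≡ Sunday — that's 1677's doomsday.
In May the doomsday date is May 9.
May 2 is 7 days before May 9; 7 mod 7 = 0, so Sunday − 0 = Sunday.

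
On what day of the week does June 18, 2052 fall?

January 1, 2052 is a Monday.
Jan 1, 2052 → Feb 1, 2052: 31 days (January has 31).
Feb 1, 2052 → Mar 1, 2052: 29 days (February has 29).
Mar 1, 2052 → Apr 1, 2052: 31 days (March has 31).
Apr 1, 2052 → May 1, 2052: 30 days (April has 30).
May 1, 2052 → Jun 1, 2052: 31 days (May has 31).
Jun 1, 2052 → Jun 18, 2052: 17 days.
Total: 169 days.
169 mod 7 = 1, so Monday + 1 = Tuesday.

Tuesday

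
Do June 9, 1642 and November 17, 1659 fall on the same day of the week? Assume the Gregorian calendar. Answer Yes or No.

Yes

From Jun 9, 1642 to Nov 17, 1659 is 6370 days.
6370 mod 7 = 0, so they are the same weekday.
(Jun 9, 1642 is a Monday; Nov 17, 1659 is a Monday.)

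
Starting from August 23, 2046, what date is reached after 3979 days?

July 15, 2057

+365 (one year) → Aug 23, 2047 (3614 left).
+366 (one year; includes Feb 29, 2048) → Aug 23, 2048 (3248 left).
+365 (one year) → Aug 23, 2049 (2883 left).
+365 (one year) → Aug 23, 2050 (2518 left).
+365 (one year) → Aug 23, 2051 (2153 left).
+366 (one year; includes Feb 29, 2052) → Aug 23, 2052 (1787 left).
+365 (one year) → Aug 23, 2053 (1422 left).
+365 (one year) → Aug 23, 2054 (1057 left).
+365 (one year) → Aug 23, 2055 (692 left).
+366 (one year; includes Feb 29, 2056) → Aug 23, 2056 (326 left).
Aug has 31 days: +9 → Sep 1, 2056 (317 left).
Sep has 30 days: +30 → Oct 1, 2056 (287 left).
Oct has 31 days: +31 → Nov 1, 2056 (256 left).
Nov has 30 days: +30 → Dec 1, 2056 (226 left).
Dec has 31 days: +31 → Jan 1, 2057 (195 left).
Jan has 31 days: +31 → Feb 1, 2057 (164 left).
Feb has 28 days: +28 → Mar 1, 2057 (136 left).
Mar has 31 days: +31 → Apr 1, 2057 (105 left).
Apr has 30 days: +30 → May 1, 2057 (75 left).
May has 31 days: +31 → Jun 1, 2057 (44 left).
Jun has 30 days: +30 → Jul 1, 2057 (14 left).
+14 → Jul 15, 2057.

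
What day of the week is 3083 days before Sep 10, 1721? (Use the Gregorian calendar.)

Sunday

First find the weekday of Sep 10, 1721. Doomsday rule: the anchor day for the 1700s is Sunday. For year 21: 21÷12 = 1 r 9, and 9÷4 = 2, so 1+9+2 = 12.
Sunday + 12 ≡ Friday — that's 1721's doomsday.
In September the doomsday date is Sep 5.
Sep 10 is 5 days after Sep 5; 5 mod 7 = 5, so Friday + 5 = Wednesday.
3083 mod 7 = 3, so 3083 days before a Wednesday is Wednesday − 3 = Sunday.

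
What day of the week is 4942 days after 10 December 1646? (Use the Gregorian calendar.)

Dec 10, 1646 is a Monday.
4942 mod 7 = 0, so 4942 days after a Monday is Monday + 0 = Monday.

Monday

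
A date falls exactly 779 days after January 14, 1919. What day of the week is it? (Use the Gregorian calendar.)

Thursday

Jan 14, 1919 is a Tuesday.
779 mod 7 = 2, so 779 days after a Tuesday is Tuesday + 2 = Thursday.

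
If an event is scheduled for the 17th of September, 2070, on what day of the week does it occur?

Wednesday

January 1, 2070 is a Wednesday.
Jan 1, 2070 → Feb 1, 2070: 31 days (January has 31).
Feb 1, 2070 → Mar 1, 2070: 28 days (February has 28).
Mar 1, 2070 → Apr 1, 2070: 31 days (March has 31).
Apr 1, 2070 → May 1, 2070: 30 days (April has 30).
May 1, 2070 → Jun 1, 2070: 31 days (May has 31).
Jun 1, 2070 → Jul 1, 2070: 30 days (June has 30).
Jul 1, 2070 → Aug 1, 2070: 31 days (July has 31).
Aug 1, 2070 → Sep 1, 2070: 31 days (August has 31).
Sep 1, 2070 → Sep 17, 2070: 16 days.
Total: 259 days.
259 mod 7 = 0, so Wednesday + 0 = Wednesday.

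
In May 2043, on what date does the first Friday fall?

May 1, 2043 is a Friday.
The first Friday is therefore May 1 (same day).

May 1, 2043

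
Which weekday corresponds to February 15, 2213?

Doomsday rule: the anchor day for the 2200s is Friday. For year 13: 13÷12 = 1 r 1, and 1÷4 = 0, so 1+1+0 = 2.
Friday + 2 ≡ Sunday — that's 2213's doomsday.
In February the doomsday date is Feb 28 (2213 is not a leap year).
Feb 15 is 13 days before Feb 28; 13 mod 7 = 6, so Sunday − 6 = Monday.

Monday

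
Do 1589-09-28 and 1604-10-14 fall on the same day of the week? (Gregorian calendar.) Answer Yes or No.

Yes

From Sep 28, 1589 to Oct 14, 1604 is 5495 days.
5495 mod 7 = 0, so they are the same weekday.
(Sep 28, 1589 is a Thursday; Oct 14, 1604 is a Thursday.)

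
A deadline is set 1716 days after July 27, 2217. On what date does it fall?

+365 (one year) → Jul 27, 2218 (1351 left).
+365 (one year) → Jul 27, 2219 (986 left).
+366 (one year; includes Feb 29, 2220) → Jul 27, 2220 (620 left).
+365 (one year) → Jul 27, 2221 (255 left).
Jul has 31 days: +5 → Aug 1, 2221 (250 left).
Aug has 31 days: +31 → Sep 1, 2221 (219 left).
Sep has 30 days: +30 → Oct 1, 2221 (189 left).
Oct has 31 days: +31 → Nov 1, 2221 (158 left).
Nov has 30 days: +30 → Dec 1, 2221 (128 left).
Dec has 31 days: +31 → Jan 1, 2222 (97 left).
Jan has 31 days: +31 → Feb 1, 2222 (66 left).
Feb has 28 days: +28 → Mar 1, 2222 (38 left).
Mar has 31 days: +31 → Apr 1, 2222 (7 left).
+7 → Apr 8, 2222.

April 8, 2222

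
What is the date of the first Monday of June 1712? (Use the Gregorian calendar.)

June 6, 1712

June 1, 1712 is a Wednesday.
The first Monday is therefore June 6 (5 days later).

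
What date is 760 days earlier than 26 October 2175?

September 26, 2173

−365 (one year) → Oct 26, 2174 (395 left).
−26 → Sep 30, 2174 (end of Sep, 30 days; 369 left).
−30 → Aug 31, 2174 (end of Aug, 31 days; 339 left).
−31 → Jul 31, 2174 (end of Jul, 31 days; 308 left).
−31 → Jun 30, 2174 (end of Jun, 30 days; 277 left).
−30 → May 31, 2174 (end of May, 31 days; 247 left).
−31 → Apr 30, 2174 (end of Apr, 30 days; 216 left).
−30 → Mar 31, 2174 (end of Mar, 31 days; 186 left).
−31 → Feb 28, 2174 (end of Feb, 28 days; 155 left).
−28 → Jan 31, 2174 (end of Jan, 31 days; 127 left).
−31 → Dec 31, 2173 (end of Dec, 31 days; 96 left).
−31 → Nov 30, 2173 (end of Nov, 30 days; 65 left).
−30 → Oct 31, 2173 (end of Oct, 31 days; 35 left).
−31 → Sep 30, 2173 (end of Sep, 30 days; 4 left).
−4 → Sep 26, 2173.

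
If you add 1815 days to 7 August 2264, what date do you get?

+365 (one year) → Aug 7, 2265 (1450 left).
+365 (one year) → Aug 7, 2266 (1085 left).
+365 (one year) → Aug 7, 2267 (720 left).
+366 (one year; includes Feb 29, 2268) → Aug 7, 2268 (354 left).
Aug has 31 days: +25 → Sep 1, 2268 (329 left).
Sep has 30 days: +30 → Oct 1, 2268 (299 left).
Oct has 31 days: +31 → Nov 1, 2268 (268 left).
Nov has 30 days: +30 → Dec 1, 2268 (238 left).
Dec has 31 days: +31 → Jan 1, 2269 (207 left).
Jan has 31 days: +31 → Feb 1, 2269 (176 left).
Feb has 28 days: +28 → Mar 1, 2269 (148 left).
Mar has 31 days: +31 → Apr 1, 2269 (117 left).
Apr has 30 days: +30 → May 1, 2269 (87 left).
May has 31 days: +31 → Jun 1, 2269 (56 left).
Jun has 30 days: +30 → Jul 1, 2269 (26 left).
+26 → Jul 27, 2269.

July 27, 2269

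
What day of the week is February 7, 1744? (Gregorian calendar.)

Doomsday rule: the anchor day for the 1700s is Sunday. For year 44: 44÷12 = 3 r 8, and 8÷4 = 2, so 3+8+2 = 13.
Sunday + 13 ≡ Saturday — that's 1744's doomsday.
In February the doomsday date is Feb 29 (1744 is a leap year (divisible by 4)).
Feb 7 is 22 days before Feb 29; 22 mod 7 = 1, so Saturday − 1 = Friday.

Friday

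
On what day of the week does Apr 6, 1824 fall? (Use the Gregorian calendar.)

January 1, 1824 is a Thursday.
Jan 1, 1824 → Feb 1, 1824: 31 days (January has 31).
Feb 1, 1824 → Mar 1, 1824: 29 days (February has 29).
Mar 1, 1824 → Apr 1, 1824: 31 days (March has 31).
Apr 1, 1824 → Apr 6, 1824: 5 days.
Total: 96 days.
96 mod 7 = 5, so Thursday + 5 = Tuesday.

Tuesday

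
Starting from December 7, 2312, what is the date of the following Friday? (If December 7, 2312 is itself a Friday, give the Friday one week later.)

December 13, 2312

Dec 7, 2312 is a Saturday.
From Saturday to the next Friday is 6 days.
Dec 7, 2312 + 6 = Dec 13, 2312.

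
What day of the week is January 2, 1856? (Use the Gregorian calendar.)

Wednesday

Doomsday rule: the anchor day for the 1800s is Friday. For year 56: 56÷12 = 4 r 8, and 8÷4 = 2, so 4+8+2 = 14.
Friday + 14 ≡ Friday — that's 1856's doomsday.
In January the doomsday date is Jan 4 (1856 is a leap year (divisible by 4)).
Jan 2 is 2 days before Jan 4; 2 mod 7 = 2, so Friday − 2 = Wednesday.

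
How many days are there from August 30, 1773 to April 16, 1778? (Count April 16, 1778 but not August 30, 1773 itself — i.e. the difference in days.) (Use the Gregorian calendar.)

1690

Aug 30, 1773 → Aug 30, 1774: 365 days.
Aug 30, 1774 → Aug 30, 1775: 365 days.
Aug 30, 1775 → Aug 30, 1776: 366 days (Feb 29, 1776 is in that span).
Aug 30, 1776 → Aug 30, 1777: 365 days.
Aug 30, 1777 → Sep 30, 1777: 31 days (August has 31).
Sep 30, 1777 → Oct 30, 1777: 30 days (September has 30).
Oct 30, 1777 → Nov 30, 1777: 31 days (October has 31).
Nov 30, 1777 → Dec 30, 1777: 30 days (November has 30).
Dec 30, 1777 → Jan 30, 1778: 31 days (December has 31).
Jan 30, 1778 → Feb 28, 1778: 29 days (January has 31).
Feb 28, 1778 → Mar 28, 1778: 28 days (February has 28).
Mar 28, 1778 → Apr 16, 1778: 19 days.
Total: 1690 days.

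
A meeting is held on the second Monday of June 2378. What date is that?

June 1, 2378 is a Thursday.
The first Monday is therefore June 5 (4 days later).
The second Monday is 5 + 1×7 = June 12.

June 12, 2378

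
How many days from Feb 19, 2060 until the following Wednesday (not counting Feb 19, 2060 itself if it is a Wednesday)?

6

Feb 19, 2060 is a Thursday.
From Thursday to the next Wednesday is 6 days.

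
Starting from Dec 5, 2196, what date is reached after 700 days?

November 5, 2198

+365 (one year) → Dec 5, 2197 (335 left).
Dec has 31 days: +27 → Jan 1, 2198 (308 left).
Jan has 31 days: +31 → Feb 1, 2198 (277 left).
Feb has 28 days: +28 → Mar 1, 2198 (249 left).
Mar has 31 days: +31 → Apr 1, 2198 (218 left).
Apr has 30 days: +30 → May 1, 2198 (188 left).
May has 31 days: +31 → Jun 1, 2198 (157 left).
Jun has 30 days: +30 → Jul 1, 2198 (127 left).
Jul has 31 days: +31 → Aug 1, 2198 (96 left).
Aug has 31 days: +31 → Sep 1, 2198 (65 left).
Sep has 30 days: +30 → Oct 1, 2198 (35 left).
Oct has 31 days: +31 → Nov 1, 2198 (4 left).
+4 → Nov 5, 2198.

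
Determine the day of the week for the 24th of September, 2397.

Wednesday

Doomsday rule: the anchor day for the 2300s is Wednesday. For year 97: 97÷12 = 8 r 1, and 1÷4 = 0, so 8+1+0 = 9.
Wednesday + 9 ≡ Friday — that's 2397's doomsday.
In September the doomsday date is Sep 5.
Sep 24 is 19 days after Sep 5; 19 mod 7 = 5, so Friday + 5 = Wednesday.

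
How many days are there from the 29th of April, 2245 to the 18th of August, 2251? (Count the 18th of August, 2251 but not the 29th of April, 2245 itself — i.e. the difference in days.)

2302

Apr 29, 2245 → Apr 29, 2246: 365 days.
Apr 29, 2246 → Apr 29, 2247: 365 days.
Apr 29, 2247 → Apr 29, 2248: 366 days (Feb 29, 2248 is in that span).
Apr 29, 2248 → Apr 29, 2249: 365 days.
Apr 29, 2249 → Apr 29, 2250: 365 days.
Apr 29, 2250 → Apr 29, 2251: 365 days.
Apr 29, 2251 → May 29, 2251: 30 days (April has 30).
May 29, 2251 → Jun 29, 2251: 31 days (May has 31).
Jun 29, 2251 → Jul 29, 2251: 30 days (June has 30).
Jul 29, 2251 → Aug 18, 2251: 20 days.
Total: 2302 days.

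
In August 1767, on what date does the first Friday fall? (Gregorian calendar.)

August 1, 1767 is a Saturday.
The first Friday is therefore August 7 (6 days later).

August 7, 1767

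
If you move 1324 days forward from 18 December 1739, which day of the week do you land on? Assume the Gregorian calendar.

Saturday

First find the weekday of Dec 18, 1739. Doomsday rule: the anchor day for the 1700s is Sunday. For year 39: 39÷12 = 3 r 3, and 3÷4 = 0, so 3+3+0 = 6.
Sunday + 6 ≡ Saturday — that's 1739's doomsday.
In December the doomsday date is Dec 12.
Dec 18 is 6 days after Dec 12; 6 mod 7 = 6, so Saturday + 6 = Friday.
1324 mod 7 = 1, so 1324 days after a Friday is Friday + 1 = Saturday.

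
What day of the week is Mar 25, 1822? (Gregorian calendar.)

Doomsday rule: the anchor day for the 1800s is Friday. For year 22: 22÷12 = 1 r 10, and 10÷4 = 2, so 1+10+2 = 13.
Friday + 13 ≡ Thursday — that's 1822's doomsday.
In March the doomsday date is Mar 14.
Mar 25 is 11 days after Mar 14; 11 mod 7 = 4, so Thursday + 4 = Monday.

Monday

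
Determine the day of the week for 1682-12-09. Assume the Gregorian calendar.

Wednesday

Doomsday rule: the anchor day for the 1600s is Tuesday. For year 82: 82÷12 = 6 r 10, and 10÷4 = 2, so 6+10+2 = 18.
Tuesday + 18 ≡ Saturday — that's 1682's doomsday.
In December the doomsday date is Dec 12.
Dec 9 is 3 days before Dec 12; 3 mod 7 = 3, so Saturday − 3 = Wednesday.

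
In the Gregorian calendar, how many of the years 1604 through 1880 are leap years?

68

Multiples of 4 in [1604,1880]: 70.
Of those, multiples of 100: 2 (not leap unless ÷400).
Multiples of 400: 0.
Leap years = 70 − 2 + 0 = 68.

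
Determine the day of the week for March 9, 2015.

Monday

Doomsday rule: the anchor day for the 2000s is Tuesday. For year 15: 15÷12 = 1 r 3, and 3÷4 = 0, so 1+3+0 = 4.
Tuesday + 4 ≡ Saturday — that's 2015's doomsday.
In March the doomsday date is Mar 14.
Mar 9 is 5 days before Mar 14; 5 mod 7 = 5, so Saturday − 5 = Monday.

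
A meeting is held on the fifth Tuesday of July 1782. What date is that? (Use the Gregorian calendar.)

July 1, 1782 is a Monday.
The first Tuesday is therefore July 2 (1 days later).
The fifth Tuesday is 2 + 4×7 = July 30.

July 30, 1782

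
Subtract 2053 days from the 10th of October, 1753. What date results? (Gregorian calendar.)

−365 (one year) → Oct 10, 1752 (1688 left).
−366 (one year; includes Feb 29, 1752) → Oct 10, 1751 (1322 left).
−365 (one year) → Oct 10, 1750 (957 left).
−365 (one year) → Oct 10, 1749 (592 left).
−365 (one year) → Oct 10, 1748 (227 left).
−10 → Sep 30, 1748 (end of Sep, 30 days; 217 left).
−30 → Aug 31, 1748 (end of Aug, 31 days; 187 left).
−31 → Jul 31, 1748 (end of Jul, 31 days; 156 left).
−31 → Jun 30, 1748 (end of Jun, 30 days; 125 left).
−30 → May 31, 1748 (end of May, 31 days; 95 left).
−31 → Apr 30, 1748 (end of Apr, 30 days; 64 left).
−30 → Mar 31, 1748 (end of Mar, 31 days; 34 left).
−31 → Feb 29, 1748 (end of Feb, 29 days; 3 left).
−3 → Feb 26, 1748.

February 26, 1748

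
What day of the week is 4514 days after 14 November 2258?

Saturday

Nov 14, 2258 is a Sunday.
4514 mod 7 = 6, so 4514 days after a Sunday is Sunday + 6 = Saturday.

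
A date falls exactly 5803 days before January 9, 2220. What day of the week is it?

First find the weekday of Jan 9, 2220. Doomsday rule: the anchor day for the 2200s is Friday. For year 20: 20÷12 = 1 r 8, and 8÷4 = 2, so 1+8+2 = 11.
Friday + 11 ≡ Tuesday — that's 2220's doomsday.
In January the doomsday date is Jan 4 (2220 is a leap year (divisible by 4)).
Jan 9 is 5 days after Jan 4; 5 mod 7 = 5, so Tuesday + 5 = Sunday.
5803 mod 7 = 0, so 5803 days before a Sunday is Sunday − 0 = Sunday.

Sunday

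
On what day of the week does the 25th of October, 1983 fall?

January 1, 1983 is a Saturday.
Jan 1, 1983 → Feb 1, 1983: 31 days (January has 31).
Feb 1, 1983 → Mar 1, 1983: 28 days (February has 28).
Mar 1, 1983 → Apr 1, 1983: 31 days (March has 31).
Apr 1, 1983 → May 1, 1983: 30 days (April has 30).
May 1, 1983 → Jun 1, 1983: 31 days (May has 31).
Jun 1, 1983 → Jul 1, 1983: 30 days (June has 30).
Jul 1, 1983 → Aug 1, 1983: 31 days (July has 31).
Aug 1, 1983 → Sep 1, 1983: 31 days (August has 31).
Sep 1, 1983 → Oct 1, 1983: 30 days (September has 30).
Oct 1, 1983 → Oct 25, 1983: 24 days.
Total: 297 days.
297 mod 7 = 3, so Saturday + 3 = Tuesday.

Tuesday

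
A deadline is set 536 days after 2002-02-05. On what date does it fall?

+365 (one year) → Feb 5, 2003 (171 left).
Feb has 28 days: +24 → Mar 1, 2003 (147 left).
Mar has 31 days: +31 → Apr 1, 2003 (116 left).
Apr has 30 days: +30 → May 1, 2003 (86 left).
May has 31 days: +31 → Jun 1, 2003 (55 left).
Jun has 30 days: +30 → Jul 1, 2003 (25 left).
+25 → Jul 26, 2003.

July 26, 2003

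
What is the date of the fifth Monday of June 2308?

June 1, 2308 is a Monday.
The first Monday is therefore June 1 (same day).
The fifth Monday is 1 + 4×7 = June 29.

June 29, 2308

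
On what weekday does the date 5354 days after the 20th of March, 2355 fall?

Mar 20, 2355 is a Sunday.
5354 mod 7 = 6, so 5354 days after a Sunday is Sunday + 6 = Saturday.

Saturday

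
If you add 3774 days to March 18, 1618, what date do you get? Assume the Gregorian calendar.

July 17, 1628

+365 (one year) → Mar 18, 1619 (3409 left).
+366 (one year; includes Feb 29, 1620) → Mar 18, 1620 (3043 left).
+365 (one year) → Mar 18, 1621 (2678 left).
+365 (one year) → Mar 18, 1622 (2313 left).
+365 (one year) → Mar 18, 1623 (1948 left).
+366 (one year; includes Feb 29, 1624) → Mar 18, 1624 (1582 left).
+365 (one year) → Mar 18, 1625 (1217 left).
+365 (one year) → Mar 18, 1626 (852 left).
+365 (one year) → Mar 18, 1627 (487 left).
+366 (one year; includes Feb 29, 1628) → Mar 18, 1628 (121 left).
Mar has 31 days: +14 → Apr 1, 1628 (107 left).
Apr has 30 days: +30 → May 1, 1628 (77 left).
May has 31 days: +31 → Jun 1, 1628 (46 left).
Jun has 30 days: +30 → Jul 1, 1628 (16 left).
+16 → Jul 17, 1628.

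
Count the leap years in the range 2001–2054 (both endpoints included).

13

Multiples of 4 in [2001,2054]: 13.
Of those, multiples of 100: 0 (not leap unless ÷400).
Multiples of 400: 0.
Leap years = 13 − 0 + 0 = 13.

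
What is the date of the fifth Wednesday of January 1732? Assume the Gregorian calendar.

January 1, 1732 is a Tuesday.
The first Wednesday is therefore January 2 (1 days later).
The fifth Wednesday is 2 + 4×7 = January 30.

January 30, 1732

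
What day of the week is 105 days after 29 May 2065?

Friday

First find the weekday of May 29, 2065. Doomsday rule: the anchor day for the 2000s is Tuesday. For year 65: 65÷12 = 5 r 5, and 5÷4 = 1, so 5+5+1 = 11.
Tuesday + 11 ≡ Saturday — that's 2065's doomsday.
In May the doomsday date is May 9.
May 29 is 20 days after May 9; 20 mod 7 = 6, so Saturday + 6 = Friday.
105 mod 7 = 0, so 105 days after a Friday is Friday + 0 = Friday.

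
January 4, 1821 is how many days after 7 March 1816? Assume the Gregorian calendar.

1764

Mar 7, 1816 → Mar 7, 1817: 365 days.
Mar 7, 1817 → Mar 7, 1818: 365 days.
Mar 7, 1818 → Mar 7, 1819: 365 days.
Mar 7, 1819 → Mar 7, 1820: 366 days (Feb 29, 1820 is in that span).
Mar 7, 1820 → Apr 7, 1820: 31 days (March has 31).
Apr 7, 1820 → May 7, 1820: 30 days (April has 30).
May 7, 1820 → Jun 7, 1820: 31 days (May has 31).
Jun 7, 1820 → Jul 7, 1820: 30 days (June has 30).
Jul 7, 1820 → Aug 7, 1820: 31 days (July has 31).
Aug 7, 1820 → Sep 7, 1820: 31 days (August has 31).
Sep 7, 1820 → Oct 7, 1820: 30 days (September has 30).
Oct 7, 1820 → Nov 7, 1820: 31 days (October has 31).
Nov 7, 1820 → Dec 7, 1820: 30 days (November has 30).
Dec 7, 1820 → Jan 4, 1821: 28 days.
Total: 1764 days.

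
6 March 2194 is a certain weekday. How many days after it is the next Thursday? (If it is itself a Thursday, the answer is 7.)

7

Mar 6, 2194 is a Thursday.
From Thursday to the next Thursday is 7 days.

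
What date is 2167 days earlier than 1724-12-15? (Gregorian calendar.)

January 9, 1719

−366 (one year; includes Feb 29, 1724) → Dec 15, 1723 (1801 left).
−365 (one year) → Dec 15, 1722 (1436 left).
−365 (one year) → Dec 15, 1721 (1071 left).
−365 (one year) → Dec 15, 1720 (706 left).
−366 (one year; includes Feb 29, 1720) → Dec 15, 1719 (340 left).
−15 → Nov 30, 1719 (end of Nov, 30 days; 325 left).
−30 → Oct 31, 1719 (end of Oct, 31 days; 295 left).
−31 → Sep 30, 1719 (end of Sep, 30 days; 264 left).
−30 → Aug 31, 1719 (end of Aug, 31 days; 234 left).
−31 → Jul 31, 1719 (end of Jul, 31 days; 203 left).
−31 → Jun 30, 1719 (end of Jun, 30 days; 172 left).
−30 → May 31, 1719 (end of May, 31 days; 142 left).
−31 → Apr 30, 1719 (end of Apr, 30 days; 111 left).
−30 → Mar 31, 1719 (end of Mar, 31 days; 81 left).
−31 → Feb 28, 1719 (end of Feb, 28 days; 50 left).
−28 → Jan 31, 1719 (end of Jan, 31 days; 22 left).
−22 → Jan 9, 1719.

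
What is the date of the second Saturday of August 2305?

August 1, 2305 is a Tuesday.
The first Saturday is therefore August 5 (4 days later).
The second Saturday is 5 + 1×7 = August 12.

August 12, 2305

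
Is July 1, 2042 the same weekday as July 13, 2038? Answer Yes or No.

From Jul 13, 2038 to Jul 1, 2042 is 1449 days.
1449 mod 7 = 0, so they are the same weekday.
(Jul 13, 2038 is a Tuesday; Jul 1, 2042 is a Tuesday.)

Yes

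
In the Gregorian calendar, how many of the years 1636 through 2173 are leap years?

131

Multiples of 4 in [1636,2173]: 135.
Of those, multiples of 100: 5 (not leap unless ÷400).
Multiples of 400: 1.
Leap years = 135 − 5 + 1 = 131.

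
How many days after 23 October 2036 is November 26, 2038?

Oct 23, 2036 → Oct 23, 2037: 365 days.
Oct 23, 2037 → Nov 23, 2037: 31 days (October has 31).
Nov 23, 2037 → Dec 23, 2037: 30 days (November has 30).
Dec 23, 2037 → Jan 23, 2038: 31 days (December has 31).
Jan 23, 2038 → Feb 23, 2038: 31 days (January has 31).
Feb 23, 2038 → Mar 23, 2038: 28 days (February has 28).
Mar 23, 2038 → Apr 23, 2038: 31 days (March has 31).
Apr 23, 2038 → May 23, 2038: 30 days (April has 30).
May 23, 2038 → Jun 23, 2038: 31 days (May has 31).
Jun 23, 2038 → Jul 23, 2038: 30 days (June has 30).
Jul 23, 2038 → Aug 23, 2038: 31 days (July has 31).
Aug 23, 2038 → Sep 23, 2038: 31 days (August has 31).
Sep 23, 2038 → Oct 23, 2038: 30 days (September has 30).
Oct 23, 2038 → Nov 23, 2038: 31 days (October has 31).
Nov 23, 2038 → Nov 26, 2038: 3 days.
Total: 764 days.

764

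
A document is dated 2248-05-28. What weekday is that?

Doomsday rule: the anchor day for the 2200s is Friday. For year 48: 48÷12 = 4 r 0, and 0÷4 = 0, so 4+0+0 = 4.
Friday + 4 ≡ Tuesday — that's 2248's doomsday.
In May the doomsday date is May 9.
May 28 is 19 days after May 9; 19 mod 7 = 5, so Tuesday + 5 = Sunday.

Sunday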